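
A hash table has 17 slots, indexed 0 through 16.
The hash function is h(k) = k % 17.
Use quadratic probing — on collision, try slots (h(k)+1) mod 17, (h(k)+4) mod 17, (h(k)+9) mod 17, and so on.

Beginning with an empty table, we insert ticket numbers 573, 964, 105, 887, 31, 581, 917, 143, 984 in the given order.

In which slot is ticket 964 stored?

Insert 573: h=12, slot 12 empty → index 12.
Insert 964: h=12, slot 12 occupied → index 13.
Insert 105: h=3, slot 3 empty → index 3.
Insert 887: h=3, slot 3 occupied → index 4.
Insert 31: h=14, slot 14 empty → index 14.
Insert 581: h=3, slots 3,4 occupied → index 7.
Insert 917: h=16, slot 16 empty → index 16.
Insert 143: h=7, slot 7 occupied → index 8.
Insert 984: h=15, slot 15 empty → index 15.
Table: [—, —, —, 105, 887, —, —, 581, 143, —, —, —, 573, 964, 31, 984, 917]

13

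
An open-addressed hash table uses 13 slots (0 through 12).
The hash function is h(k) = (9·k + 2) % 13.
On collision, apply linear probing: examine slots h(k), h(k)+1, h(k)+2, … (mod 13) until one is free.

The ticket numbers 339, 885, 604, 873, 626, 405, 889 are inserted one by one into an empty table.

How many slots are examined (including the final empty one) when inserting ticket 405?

3

339: h=11 -> slot 11
885: h=11, probe 11,12 -> slot 12
604: h=4 -> slot 4
873: h=7 -> slot 7
626: h=7, probe 7,8 -> slot 8
405: h=7, probe 7,8,9 -> slot 9
889: h=8, probe 8,9,10 -> slot 10
Table: [∅, ∅, ∅, ∅, 604, ∅, ∅, 873, 626, 405, 889, 339, 885]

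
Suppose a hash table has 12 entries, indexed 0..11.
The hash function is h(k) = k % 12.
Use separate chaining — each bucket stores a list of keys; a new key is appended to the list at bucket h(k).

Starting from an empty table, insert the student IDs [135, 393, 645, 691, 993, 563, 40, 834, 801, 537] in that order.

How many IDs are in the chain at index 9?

5

Insert 135: h=3, bucket 3 empty -> new chain.
Insert 393: h=9, bucket 9 empty -> new chain.
Insert 645: h=9, bucket 9 nonempty -> append to chain.
Insert 691: h=7, bucket 7 empty -> new chain.
Insert 993: h=9, bucket 9 nonempty -> append to chain.
Insert 563: h=11, bucket 11 empty -> new chain.
Insert 40: h=4, bucket 4 empty -> new chain.
Insert 834: h=6, bucket 6 empty -> new chain.
Insert 801: h=9, bucket 9 nonempty -> append to chain.
Insert 537: h=9, bucket 9 nonempty -> append to chain.
Final buckets:
0: .
1: .
2: .
3: 135
4: 40
5: .
6: 834
7: 691
8: .
9: 393 -> 645 -> 993 -> 801 -> 537
10: .
11: 563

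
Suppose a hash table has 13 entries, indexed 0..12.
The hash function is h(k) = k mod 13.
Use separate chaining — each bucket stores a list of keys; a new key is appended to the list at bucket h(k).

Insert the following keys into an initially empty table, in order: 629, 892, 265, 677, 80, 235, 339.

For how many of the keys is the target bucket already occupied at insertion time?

629 → bucket 5
892 → bucket 8
265 → bucket 5 (collision)
677 → bucket 1
80 → bucket 2
235 → bucket 1 (collision)
339 → bucket 1 (collision)
Final buckets:
0: -
1: 677 -> 235 -> 339
2: 80
3: -
4: -
5: 629 -> 265
6: -
7: -
8: 892
9: -
10: -
11: -
12: -

3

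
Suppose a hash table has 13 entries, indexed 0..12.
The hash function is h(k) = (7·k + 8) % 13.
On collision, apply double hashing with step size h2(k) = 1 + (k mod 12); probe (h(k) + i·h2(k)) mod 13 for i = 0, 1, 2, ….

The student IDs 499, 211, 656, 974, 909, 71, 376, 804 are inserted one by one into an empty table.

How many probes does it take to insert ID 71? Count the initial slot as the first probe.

499: h=4 -> slot 4
211: h=3 -> slot 3
656: h=11 -> slot 11
974: h=1 -> slot 1
909: h=1, h2=10, probe 1,11,8 -> slot 8
71: h=11, h2=12, probe 11,10 -> slot 10
376: h=1, h2=5, probe 1,6 -> slot 6
804: h=7 -> slot 7
Table: [., 974, ., 211, 499, ., 376, 804, 909, ., 71, 656, .]

2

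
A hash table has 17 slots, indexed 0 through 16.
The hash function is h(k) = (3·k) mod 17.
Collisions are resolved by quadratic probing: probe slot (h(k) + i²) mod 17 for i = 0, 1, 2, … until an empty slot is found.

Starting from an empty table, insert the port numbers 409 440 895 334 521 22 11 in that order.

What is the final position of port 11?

409 hashes to 3; slot 3 is free -> place at 3.
440 hashes to 11; slot 11 is free -> place at 11.
895 hashes to 16; slot 16 is free -> place at 16.
334 hashes to 16; 16 taken -> place at 0.
521 hashes to 16; 16,0,3 taken -> place at 8.
22 hashes to 15; slot 15 is free -> place at 15.
11 hashes to 16; 16,0,3,8,15 taken -> place at 7.
Table: [334, ∅, ∅, 409, ∅, ∅, ∅, 11, 521, ∅, ∅, 440, ∅, ∅, ∅, 22, 895]

7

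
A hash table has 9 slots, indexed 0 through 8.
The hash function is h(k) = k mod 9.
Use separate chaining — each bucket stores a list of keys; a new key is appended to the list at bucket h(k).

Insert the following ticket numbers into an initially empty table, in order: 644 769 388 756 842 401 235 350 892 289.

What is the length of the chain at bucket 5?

3

Insert 644: h=5, bucket 5 empty -> new chain.
Insert 769: h=4, bucket 4 empty -> new chain.
Insert 388: h=1, bucket 1 empty -> new chain.
Insert 756: h=0, bucket 0 empty -> new chain.
Insert 842: h=5, bucket 5 nonempty -> append to chain.
Insert 401: h=5, bucket 5 nonempty -> append to chain.
Insert 235: h=1, bucket 1 nonempty -> append to chain.
Insert 350: h=8, bucket 8 empty -> new chain.
Insert 892: h=1, bucket 1 nonempty -> append to chain.
Insert 289: h=1, bucket 1 nonempty -> append to chain.
Final buckets:
0: 756
1: 388 -> 235 -> 892 -> 289
2: —
3: —
4: 769
5: 644 -> 842 -> 401
6: —
7: —
8: 350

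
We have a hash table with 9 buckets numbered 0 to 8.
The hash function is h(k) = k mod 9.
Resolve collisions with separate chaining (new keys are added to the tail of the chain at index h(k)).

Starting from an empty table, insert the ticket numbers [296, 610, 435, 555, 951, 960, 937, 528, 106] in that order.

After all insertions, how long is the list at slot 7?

296 → bucket 8
610 → bucket 7
435 → bucket 3
555 → bucket 6
951 → bucket 6 (collision)
960 → bucket 6 (collision)
937 → bucket 1
528 → bucket 6 (collision)
106 → bucket 7 (collision)
Final buckets:
0: ∅
1: 937
2: ∅
3: 435
4: ∅
5: ∅
6: 555 -> 951 -> 960 -> 528
7: 610 -> 106
8: 296

2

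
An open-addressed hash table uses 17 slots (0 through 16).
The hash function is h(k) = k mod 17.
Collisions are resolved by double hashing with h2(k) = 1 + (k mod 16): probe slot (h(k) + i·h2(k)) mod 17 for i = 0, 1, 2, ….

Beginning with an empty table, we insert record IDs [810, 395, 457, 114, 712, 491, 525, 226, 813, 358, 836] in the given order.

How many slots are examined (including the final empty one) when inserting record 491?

2

810 hashes to 11; slot 11 is free -> place at 11.
395 hashes to 4; slot 4 is free -> place at 4.
457 hashes to 15; slot 15 is free -> place at 15.
114 hashes to 12; slot 12 is free -> place at 12.
712 hashes to 15, h2=9; 15 taken -> place at 7.
491 hashes to 15, h2=12; 15 taken -> place at 10.
525 hashes to 15, h2=14; 15,12 taken -> place at 9.
226 hashes to 5; slot 5 is free -> place at 5.
813 hashes to 14; slot 14 is free -> place at 14.
358 hashes to 1; slot 1 is free -> place at 1.
836 hashes to 3; slot 3 is free -> place at 3.
Table: [—, 358, —, 836, 395, 226, —, 712, —, 525, 491, 810, 114, —, 813, 457, —]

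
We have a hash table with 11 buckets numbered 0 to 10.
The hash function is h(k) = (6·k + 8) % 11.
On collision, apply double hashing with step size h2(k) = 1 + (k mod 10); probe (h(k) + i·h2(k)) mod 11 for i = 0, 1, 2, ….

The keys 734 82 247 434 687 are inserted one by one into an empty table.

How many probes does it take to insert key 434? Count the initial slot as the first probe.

2

734 hashes to 1; slot 1 is free → place at 1.
82 hashes to 5; slot 5 is free → place at 5.
247 hashes to 5, h2=8; 5 taken → place at 2.
434 hashes to 5, h2=5; 5 taken → place at 10.
687 hashes to 5, h2=8; 5,2,10 taken → place at 7.
Table: [_, 734, 247, _, _, 82, _, 687, _, _, 434]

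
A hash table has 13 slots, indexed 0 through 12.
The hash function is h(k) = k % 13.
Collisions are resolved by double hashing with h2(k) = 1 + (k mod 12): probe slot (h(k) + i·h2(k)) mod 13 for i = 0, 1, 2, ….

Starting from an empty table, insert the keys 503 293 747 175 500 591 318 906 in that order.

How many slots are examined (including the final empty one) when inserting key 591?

Insert 503: h=9, slot 9 empty => index 9.
Insert 293: h=7, slot 7 empty => index 7.
Insert 747: h=6, slot 6 empty => index 6.
Insert 175: h=6, h2=8, slot 6 occupied => index 1.
Insert 500: h=6, h2=9, slot 6 occupied => index 2.
Insert 591: h=6, h2=4, slot 6 occupied => index 10.
Insert 318: h=6, h2=7, slot 6 occupied => index 0.
Insert 906: h=9, h2=7, slot 9 occupied => index 3.
Table: [318, 175, 500, 906, —, —, 747, 293, —, 503, 591, —, —]

2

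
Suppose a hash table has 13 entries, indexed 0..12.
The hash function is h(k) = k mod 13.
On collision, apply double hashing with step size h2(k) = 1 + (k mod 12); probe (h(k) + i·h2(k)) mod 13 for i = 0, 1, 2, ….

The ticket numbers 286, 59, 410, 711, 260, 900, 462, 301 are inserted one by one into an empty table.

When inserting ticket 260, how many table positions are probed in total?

3

286: h=0 → slot 0
59: h=7 → slot 7
410: h=7, h2=3, probe 7,10 → slot 10
711: h=9 → slot 9
260: h=0, h2=9, probe 0,9,5 → slot 5
900: h=3 → slot 3
462: h=7, h2=7, probe 7,1 → slot 1
301: h=2 → slot 2
Table: [286, 462, 301, 900, —, 260, —, 59, —, 711, 410, —, —]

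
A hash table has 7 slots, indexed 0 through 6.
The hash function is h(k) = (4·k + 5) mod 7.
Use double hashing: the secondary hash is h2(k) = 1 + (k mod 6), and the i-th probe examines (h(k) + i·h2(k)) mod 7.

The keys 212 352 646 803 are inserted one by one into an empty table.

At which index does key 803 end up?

3

212 hashes to 6; slot 6 is free => place at 6.
352 hashes to 6, h2=5; 6 taken => place at 4.
646 hashes to 6, h2=5; 6,4 taken => place at 2.
803 hashes to 4, h2=6; 4 taken => place at 3.
Table: [—, —, 646, 803, 352, —, 212]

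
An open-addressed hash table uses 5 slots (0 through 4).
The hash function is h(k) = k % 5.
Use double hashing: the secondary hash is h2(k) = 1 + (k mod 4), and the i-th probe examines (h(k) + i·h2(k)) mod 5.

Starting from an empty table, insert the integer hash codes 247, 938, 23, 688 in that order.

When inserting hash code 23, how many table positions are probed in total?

247: h=2 -> slot 2
938: h=3 -> slot 3
23: h=3, h2=4, probe 3,2,1 -> slot 1
688: h=3, h2=1, probe 3,4 -> slot 4
Table: [., 23, 247, 938, 688]

3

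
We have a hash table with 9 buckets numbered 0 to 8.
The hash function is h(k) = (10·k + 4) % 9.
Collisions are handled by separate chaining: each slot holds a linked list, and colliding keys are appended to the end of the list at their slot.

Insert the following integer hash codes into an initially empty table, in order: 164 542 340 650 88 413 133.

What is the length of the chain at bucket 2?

Insert 164: h=6, bucket 6 empty -> new chain.
Insert 542: h=6, bucket 6 nonempty -> append to chain.
Insert 340: h=2, bucket 2 empty -> new chain.
Insert 650: h=6, bucket 6 nonempty -> append to chain.
Insert 88: h=2, bucket 2 nonempty -> append to chain.
Insert 413: h=3, bucket 3 empty -> new chain.
Insert 133: h=2, bucket 2 nonempty -> append to chain.
Final buckets:
0: -
1: -
2: 340 -> 88 -> 133
3: 413
4: -
5: -
6: 164 -> 542 -> 650
7: -
8: -

3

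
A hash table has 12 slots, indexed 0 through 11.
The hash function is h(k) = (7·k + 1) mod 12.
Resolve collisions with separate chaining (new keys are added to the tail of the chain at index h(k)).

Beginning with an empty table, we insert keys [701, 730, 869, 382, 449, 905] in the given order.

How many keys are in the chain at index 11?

2

701 -> bucket 0
730 -> bucket 11
869 -> bucket 0 (collision)
382 -> bucket 11 (collision)
449 -> bucket 0 (collision)
905 -> bucket 0 (collision)
Final buckets:
0: 701 -> 869 -> 449 -> 905
1: _
2: _
3: _
4: _
5: _
6: _
7: _
8: _
9: _
10: _
11: 730 -> 382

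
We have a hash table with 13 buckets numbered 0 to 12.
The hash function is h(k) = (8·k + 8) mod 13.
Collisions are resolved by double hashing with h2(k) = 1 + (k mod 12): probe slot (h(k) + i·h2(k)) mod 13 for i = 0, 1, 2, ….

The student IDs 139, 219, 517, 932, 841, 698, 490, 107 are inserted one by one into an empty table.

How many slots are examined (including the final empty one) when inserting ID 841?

2

139 hashes to 2; slot 2 is free → place at 2.
219 hashes to 5; slot 5 is free → place at 5.
517 hashes to 10; slot 10 is free → place at 10.
932 hashes to 2, h2=9; 2 taken → place at 11.
841 hashes to 2, h2=2; 2 taken → place at 4.
698 hashes to 2, h2=3; 2,5 taken → place at 8.
490 hashes to 2, h2=11; 2 taken → place at 0.
107 hashes to 6; slot 6 is free → place at 6.
Table: [490, ., 139, ., 841, 219, 107, ., 698, ., 517, 932, .]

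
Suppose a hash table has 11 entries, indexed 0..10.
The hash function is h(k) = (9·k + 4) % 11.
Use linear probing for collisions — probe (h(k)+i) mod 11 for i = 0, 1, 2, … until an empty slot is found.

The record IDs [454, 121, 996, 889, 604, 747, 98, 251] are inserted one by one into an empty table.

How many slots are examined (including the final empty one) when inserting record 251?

454 hashes to 9; slot 9 is free => place at 9.
121 hashes to 4; slot 4 is free => place at 4.
996 hashes to 3; slot 3 is free => place at 3.
889 hashes to 8; slot 8 is free => place at 8.
604 hashes to 6; slot 6 is free => place at 6.
747 hashes to 6; 6 taken => place at 7.
98 hashes to 6; 6,7,8,9 taken => place at 10.
251 hashes to 8; 8,9,10 taken => place at 0.
Table: [251, ., ., 996, 121, ., 604, 747, 889, 454, 98]

4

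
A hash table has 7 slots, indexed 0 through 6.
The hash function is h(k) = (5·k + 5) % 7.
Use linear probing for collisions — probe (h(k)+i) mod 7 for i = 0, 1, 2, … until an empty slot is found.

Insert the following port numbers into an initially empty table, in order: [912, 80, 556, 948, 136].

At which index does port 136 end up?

Insert 912: h=1, slot 1 empty => index 1.
Insert 80: h=6, slot 6 empty => index 6.
Insert 556: h=6, slot 6 occupied => index 0.
Insert 948: h=6, slots 6,0,1 occupied => index 2.
Insert 136: h=6, slots 6,0,1,2 occupied => index 3.
Table: [556, 912, 948, 136, —, —, 80]

3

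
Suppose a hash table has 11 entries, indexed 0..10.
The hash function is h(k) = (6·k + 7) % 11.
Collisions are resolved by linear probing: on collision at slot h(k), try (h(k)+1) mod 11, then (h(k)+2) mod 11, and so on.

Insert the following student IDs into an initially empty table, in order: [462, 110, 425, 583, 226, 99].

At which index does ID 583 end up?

9

462: h=7 → slot 7
110: h=7, probe 7,8 → slot 8
425: h=5 → slot 5
583: h=7, probe 7,8,9 → slot 9
226: h=10 → slot 10
99: h=7, probe 7,8,9,10,0 → slot 0
Table: [99, ., ., ., ., 425, ., 462, 110, 583, 226]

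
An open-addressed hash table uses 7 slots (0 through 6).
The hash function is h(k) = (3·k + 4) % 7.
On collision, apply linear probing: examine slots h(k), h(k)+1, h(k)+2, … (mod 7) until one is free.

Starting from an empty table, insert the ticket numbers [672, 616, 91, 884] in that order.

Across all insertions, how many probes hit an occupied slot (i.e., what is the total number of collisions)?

672: h=4 -> slot 4
616: h=4, probe 4,5 -> slot 5
91: h=4, probe 4,5,6 -> slot 6
884: h=3 -> slot 3
Table: [∅, ∅, ∅, 884, 672, 616, 91]

3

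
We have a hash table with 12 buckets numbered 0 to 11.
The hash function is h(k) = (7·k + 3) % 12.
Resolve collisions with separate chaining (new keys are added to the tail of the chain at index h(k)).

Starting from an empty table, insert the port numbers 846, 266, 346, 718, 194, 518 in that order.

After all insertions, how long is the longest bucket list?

3

Insert 846: h=9, bucket 9 empty → new chain.
Insert 266: h=5, bucket 5 empty → new chain.
Insert 346: h=1, bucket 1 empty → new chain.
Insert 718: h=1, bucket 1 nonempty → append to chain.
Insert 194: h=5, bucket 5 nonempty → append to chain.
Insert 518: h=5, bucket 5 nonempty → append to chain.
Final buckets:
0: _
1: 346 -> 718
2: _
3: _
4: _
5: 266 -> 194 -> 518
6: _
7: _
8: _
9: 846
10: _
11: _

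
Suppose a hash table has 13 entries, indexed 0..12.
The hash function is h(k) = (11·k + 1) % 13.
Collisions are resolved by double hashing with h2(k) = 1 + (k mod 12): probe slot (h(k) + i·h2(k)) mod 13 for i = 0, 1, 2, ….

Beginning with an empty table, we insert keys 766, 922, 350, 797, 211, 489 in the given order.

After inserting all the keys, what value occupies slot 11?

489

766 hashes to 3; slot 3 is free => place at 3.
922 hashes to 3, h2=11; 3 taken => place at 1.
350 hashes to 3, h2=3; 3 taken => place at 6.
797 hashes to 6, h2=6; 6 taken => place at 12.
211 hashes to 8; slot 8 is free => place at 8.
489 hashes to 11; slot 11 is free => place at 11.
Table: [∅, 922, ∅, 766, ∅, ∅, 350, ∅, 211, ∅, ∅, 489, 797]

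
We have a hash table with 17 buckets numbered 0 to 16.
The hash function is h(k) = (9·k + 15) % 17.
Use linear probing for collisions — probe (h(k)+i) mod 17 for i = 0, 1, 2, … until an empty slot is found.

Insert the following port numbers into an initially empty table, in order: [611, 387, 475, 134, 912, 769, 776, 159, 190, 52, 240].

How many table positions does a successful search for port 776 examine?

611 hashes to 6; slot 6 is free -> place at 6.
387 hashes to 13; slot 13 is free -> place at 13.
475 hashes to 6; 6 taken -> place at 7.
134 hashes to 14; slot 14 is free -> place at 14.
912 hashes to 12; slot 12 is free -> place at 12.
769 hashes to 0; slot 0 is free -> place at 0.
776 hashes to 12; 12,13,14 taken -> place at 15.
159 hashes to 1; slot 1 is free -> place at 1.
190 hashes to 8; slot 8 is free -> place at 8.
52 hashes to 7; 7,8 taken -> place at 9.
240 hashes to 16; slot 16 is free -> place at 16.
Table: [769, 159, _, _, _, _, 611, 475, 190, 52, _, _, 912, 387, 134, 776, 240]
Lookup 776: h=12, probe 12,13,14,15 → found at 15.

4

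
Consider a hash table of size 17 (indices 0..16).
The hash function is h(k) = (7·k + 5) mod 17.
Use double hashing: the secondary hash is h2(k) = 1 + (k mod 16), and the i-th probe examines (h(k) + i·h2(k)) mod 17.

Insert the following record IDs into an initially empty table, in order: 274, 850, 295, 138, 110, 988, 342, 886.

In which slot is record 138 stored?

Insert 274: h=2, slot 2 empty => index 2.
Insert 850: h=5, slot 5 empty => index 5.
Insert 295: h=13, slot 13 empty => index 13.
Insert 138: h=2, h2=11, slots 2,13 occupied => index 7.
Insert 110: h=10, slot 10 empty => index 10.
Insert 988: h=2, h2=13, slot 2 occupied => index 15.
Insert 342: h=2, h2=7, slot 2 occupied => index 9.
Insert 886: h=2, h2=7, slots 2,9 occupied => index 16.
Table: [., ., 274, ., ., 850, ., 138, ., 342, 110, ., ., 295, ., 988, 886]

7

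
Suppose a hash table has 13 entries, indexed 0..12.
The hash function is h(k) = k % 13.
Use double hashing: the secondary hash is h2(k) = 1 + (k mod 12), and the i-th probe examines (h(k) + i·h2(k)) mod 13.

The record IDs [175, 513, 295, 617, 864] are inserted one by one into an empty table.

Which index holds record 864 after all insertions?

175: h=6 → slot 6
513: h=6, h2=10, probe 6,3 → slot 3
295: h=9 → slot 9
617: h=6, h2=6, probe 6,12 → slot 12
864: h=6, h2=1, probe 6,7 → slot 7
Table: [∅, ∅, ∅, 513, ∅, ∅, 175, 864, ∅, 295, ∅, ∅, 617]

7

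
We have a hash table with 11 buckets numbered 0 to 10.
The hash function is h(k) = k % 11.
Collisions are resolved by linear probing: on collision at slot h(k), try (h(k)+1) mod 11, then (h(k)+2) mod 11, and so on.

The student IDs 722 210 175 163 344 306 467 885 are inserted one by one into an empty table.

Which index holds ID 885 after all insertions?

Insert 722: h=7, slot 7 empty → index 7.
Insert 210: h=1, slot 1 empty → index 1.
Insert 175: h=10, slot 10 empty → index 10.
Insert 163: h=9, slot 9 empty → index 9.
Insert 344: h=3, slot 3 empty → index 3.
Insert 306: h=9, slots 9,10 occupied → index 0.
Insert 467: h=5, slot 5 empty → index 5.
Insert 885: h=5, slot 5 occupied → index 6.
Table: [306, 210, _, 344, _, 467, 885, 722, _, 163, 175]

6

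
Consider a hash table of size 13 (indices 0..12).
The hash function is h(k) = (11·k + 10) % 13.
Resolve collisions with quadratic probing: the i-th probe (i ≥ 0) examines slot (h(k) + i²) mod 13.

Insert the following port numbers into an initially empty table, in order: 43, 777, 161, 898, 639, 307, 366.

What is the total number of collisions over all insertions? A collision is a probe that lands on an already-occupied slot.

2

43: h=2 -> slot 2
777: h=3 -> slot 3
161: h=0 -> slot 0
898: h=8 -> slot 8
639: h=6 -> slot 6
307: h=7 -> slot 7
366: h=6, probe 6,7,10 -> slot 10
Table: [161, _, 43, 777, _, _, 639, 307, 898, _, 366, _, _]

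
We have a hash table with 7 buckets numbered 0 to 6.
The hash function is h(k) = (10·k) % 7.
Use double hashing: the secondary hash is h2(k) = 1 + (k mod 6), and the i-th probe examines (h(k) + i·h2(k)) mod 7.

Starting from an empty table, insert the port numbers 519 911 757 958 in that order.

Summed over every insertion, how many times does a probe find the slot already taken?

2

519: h=3 → slot 3
911: h=3, h2=6, probe 3,2 → slot 2
757: h=3, h2=2, probe 3,5 → slot 5
958: h=4 → slot 4
Table: [., ., 911, 519, 958, 757, .]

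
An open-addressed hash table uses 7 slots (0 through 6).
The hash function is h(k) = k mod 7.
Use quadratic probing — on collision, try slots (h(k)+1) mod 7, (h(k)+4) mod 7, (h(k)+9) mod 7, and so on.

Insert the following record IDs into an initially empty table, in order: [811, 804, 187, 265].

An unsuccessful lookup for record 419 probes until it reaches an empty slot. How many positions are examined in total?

811 hashes to 6; slot 6 is free -> place at 6.
804 hashes to 6; 6 taken -> place at 0.
187 hashes to 5; slot 5 is free -> place at 5.
265 hashes to 6; 6,0 taken -> place at 3.
Table: [804, -, -, 265, -, 187, 811]
Lookup 419: h=6, probe 6,0,3,1 → slot 1 empty, not found.

4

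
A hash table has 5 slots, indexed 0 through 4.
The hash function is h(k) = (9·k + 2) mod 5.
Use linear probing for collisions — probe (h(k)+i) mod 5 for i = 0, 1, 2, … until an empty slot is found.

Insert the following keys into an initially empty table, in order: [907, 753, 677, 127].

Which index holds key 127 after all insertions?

2

907: h=0 → slot 0
753: h=4 → slot 4
677: h=0, probe 0,1 → slot 1
127: h=0, probe 0,1,2 → slot 2
Table: [907, 677, 127, ., 753]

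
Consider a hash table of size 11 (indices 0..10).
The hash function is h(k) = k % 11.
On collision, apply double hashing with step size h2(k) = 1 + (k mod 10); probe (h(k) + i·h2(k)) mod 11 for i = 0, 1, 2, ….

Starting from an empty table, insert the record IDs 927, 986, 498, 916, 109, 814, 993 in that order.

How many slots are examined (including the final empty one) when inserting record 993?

4

927 hashes to 3; slot 3 is free => place at 3.
986 hashes to 7; slot 7 is free => place at 7.
498 hashes to 3, h2=9; 3 taken => place at 1.
916 hashes to 3, h2=7; 3 taken => place at 10.
109 hashes to 10, h2=10; 10 taken => place at 9.
814 hashes to 0; slot 0 is free => place at 0.
993 hashes to 3, h2=4; 3,7,0 taken => place at 4.
Table: [814, 498, —, 927, 993, —, —, 986, —, 109, 916]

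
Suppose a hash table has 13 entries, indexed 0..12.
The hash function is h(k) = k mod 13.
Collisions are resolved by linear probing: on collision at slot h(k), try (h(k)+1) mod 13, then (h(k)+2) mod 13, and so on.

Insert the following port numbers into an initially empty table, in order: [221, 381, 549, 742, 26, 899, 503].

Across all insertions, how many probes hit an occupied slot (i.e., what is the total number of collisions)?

5

221: h=0 → slot 0
381: h=4 → slot 4
549: h=3 → slot 3
742: h=1 → slot 1
26: h=0, probe 0,1,2 → slot 2
899: h=2, probe 2,3,4,5 → slot 5
503: h=9 → slot 9
Table: [221, 742, 26, 549, 381, 899, _, _, _, 503, _, _, _]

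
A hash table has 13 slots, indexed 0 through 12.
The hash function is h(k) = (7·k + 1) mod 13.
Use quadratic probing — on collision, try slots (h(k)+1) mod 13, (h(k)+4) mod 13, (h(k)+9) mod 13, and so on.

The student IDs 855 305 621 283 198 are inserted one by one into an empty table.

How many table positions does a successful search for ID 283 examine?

855: h=6 → slot 6
305: h=4 → slot 4
621: h=6, probe 6,7 → slot 7
283: h=6, probe 6,7,10 → slot 10
198: h=9 → slot 9
Table: [∅, ∅, ∅, ∅, 305, ∅, 855, 621, ∅, 198, 283, ∅, ∅]
Lookup 283: h=6, probe 6,7,10 → found at 10.

3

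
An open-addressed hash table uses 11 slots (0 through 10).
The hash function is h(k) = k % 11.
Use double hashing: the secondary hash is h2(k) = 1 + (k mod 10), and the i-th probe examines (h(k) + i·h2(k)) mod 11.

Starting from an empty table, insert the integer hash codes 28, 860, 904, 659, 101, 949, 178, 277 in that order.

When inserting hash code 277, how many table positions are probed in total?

28: h=6 → slot 6
860: h=2 → slot 2
904: h=2, h2=5, probe 2,7 → slot 7
659: h=10 → slot 10
101: h=2, h2=2, probe 2,4 → slot 4
949: h=3 → slot 3
178: h=2, h2=9, probe 2,0 → slot 0
277: h=2, h2=8, probe 2,10,7,4,1 → slot 1
Table: [178, 277, 860, 949, 101, —, 28, 904, —, —, 659]

5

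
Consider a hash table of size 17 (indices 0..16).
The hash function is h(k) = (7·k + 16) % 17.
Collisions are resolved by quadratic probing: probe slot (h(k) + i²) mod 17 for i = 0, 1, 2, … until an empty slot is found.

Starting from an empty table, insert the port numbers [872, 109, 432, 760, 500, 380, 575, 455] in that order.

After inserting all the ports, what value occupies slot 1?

500

872 hashes to 0; slot 0 is free -> place at 0.
109 hashes to 14; slot 14 is free -> place at 14.
432 hashes to 14; 14 taken -> place at 15.
760 hashes to 15; 15 taken -> place at 16.
500 hashes to 14; 14,15 taken -> place at 1.
380 hashes to 7; slot 7 is free -> place at 7.
575 hashes to 12; slot 12 is free -> place at 12.
455 hashes to 5; slot 5 is free -> place at 5.
Table: [872, 500, ., ., ., 455, ., 380, ., ., ., ., 575, ., 109, 432, 760]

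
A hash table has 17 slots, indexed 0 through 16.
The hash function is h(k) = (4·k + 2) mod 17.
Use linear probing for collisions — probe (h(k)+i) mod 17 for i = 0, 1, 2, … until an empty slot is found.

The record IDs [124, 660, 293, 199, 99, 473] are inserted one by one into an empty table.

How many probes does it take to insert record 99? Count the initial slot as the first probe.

124: h=5 -> slot 5
660: h=7 -> slot 7
293: h=1 -> slot 1
199: h=16 -> slot 16
99: h=7, probe 7,8 -> slot 8
473: h=7, probe 7,8,9 -> slot 9
Table: [∅, 293, ∅, ∅, ∅, 124, ∅, 660, 99, 473, ∅, ∅, ∅, ∅, ∅, ∅, 199]

2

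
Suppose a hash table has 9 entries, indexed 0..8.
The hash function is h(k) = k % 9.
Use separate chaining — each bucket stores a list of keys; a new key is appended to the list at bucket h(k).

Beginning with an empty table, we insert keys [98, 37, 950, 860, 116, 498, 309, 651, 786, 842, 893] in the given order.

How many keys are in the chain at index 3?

4

Insert 98: h=8, bucket 8 empty -> new chain.
Insert 37: h=1, bucket 1 empty -> new chain.
Insert 950: h=5, bucket 5 empty -> new chain.
Insert 860: h=5, bucket 5 nonempty -> append to chain.
Insert 116: h=8, bucket 8 nonempty -> append to chain.
Insert 498: h=3, bucket 3 empty -> new chain.
Insert 309: h=3, bucket 3 nonempty -> append to chain.
Insert 651: h=3, bucket 3 nonempty -> append to chain.
Insert 786: h=3, bucket 3 nonempty -> append to chain.
Insert 842: h=5, bucket 5 nonempty -> append to chain.
Insert 893: h=2, bucket 2 empty -> new chain.
Final buckets:
0: _
1: 37
2: 893
3: 498 -> 309 -> 651 -> 786
4: _
5: 950 -> 860 -> 842
6: _
7: _
8: 98 -> 116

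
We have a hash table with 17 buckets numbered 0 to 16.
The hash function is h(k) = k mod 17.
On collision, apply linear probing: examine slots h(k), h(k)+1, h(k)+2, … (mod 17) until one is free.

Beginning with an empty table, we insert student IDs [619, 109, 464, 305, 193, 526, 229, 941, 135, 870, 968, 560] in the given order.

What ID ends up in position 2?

968

619: h=7 → slot 7
109: h=7, probe 7,8 → slot 8
464: h=5 → slot 5
305: h=16 → slot 16
193: h=6 → slot 6
526: h=16, probe 16,0 → slot 0
229: h=8, probe 8,9 → slot 9
941: h=6, probe 6,7,8,9,10 → slot 10
135: h=16, probe 16,0,1 → slot 1
870: h=3 → slot 3
968: h=16, probe 16,0,1,2 → slot 2
560: h=16, probe 16,0,1,2,3,4 → slot 4
Table: [526, 135, 968, 870, 560, 464, 193, 619, 109, 229, 941, _, _, _, _, _, 305]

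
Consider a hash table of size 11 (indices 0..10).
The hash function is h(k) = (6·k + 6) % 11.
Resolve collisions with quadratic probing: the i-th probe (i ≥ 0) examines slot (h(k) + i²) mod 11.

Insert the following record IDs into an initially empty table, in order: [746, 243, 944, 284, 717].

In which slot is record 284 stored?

9

746: h=5 → slot 5
243: h=1 → slot 1
944: h=5, probe 5,6 → slot 6
284: h=5, probe 5,6,9 → slot 9
717: h=7 → slot 7
Table: [—, 243, —, —, —, 746, 944, 717, —, 284, —]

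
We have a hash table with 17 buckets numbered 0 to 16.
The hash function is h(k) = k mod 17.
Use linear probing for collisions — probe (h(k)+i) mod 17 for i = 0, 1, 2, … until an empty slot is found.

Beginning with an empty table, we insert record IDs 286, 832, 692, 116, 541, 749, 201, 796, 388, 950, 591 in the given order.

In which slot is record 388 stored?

4

286 hashes to 14; slot 14 is free => place at 14.
832 hashes to 16; slot 16 is free => place at 16.
692 hashes to 12; slot 12 is free => place at 12.
116 hashes to 14; 14 taken => place at 15.
541 hashes to 14; 14,15,16 taken => place at 0.
749 hashes to 1; slot 1 is free => place at 1.
201 hashes to 14; 14,15,16,0,1 taken => place at 2.
796 hashes to 14; 14,15,16,0,1,2 taken => place at 3.
388 hashes to 14; 14,15,16,0,1,2,3 taken => place at 4.
950 hashes to 15; 15,16,0,1,2,3,4 taken => place at 5.
591 hashes to 13; slot 13 is free => place at 13.
Table: [541, 749, 201, 796, 388, 950, ∅, ∅, ∅, ∅, ∅, ∅, 692, 591, 286, 116, 832]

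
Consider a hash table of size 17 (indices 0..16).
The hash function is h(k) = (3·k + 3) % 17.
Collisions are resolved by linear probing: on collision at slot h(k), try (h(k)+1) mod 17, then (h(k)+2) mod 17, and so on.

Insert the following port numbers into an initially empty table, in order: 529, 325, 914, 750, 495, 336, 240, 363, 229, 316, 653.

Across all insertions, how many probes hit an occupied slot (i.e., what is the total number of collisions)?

529: h=9 -> slot 9
325: h=9, probe 9,10 -> slot 10
914: h=8 -> slot 8
750: h=9, probe 9,10,11 -> slot 11
495: h=9, probe 9,10,11,12 -> slot 12
336: h=8, probe 8,9,10,11,12,13 -> slot 13
240: h=9, probe 9,10,11,12,13,14 -> slot 14
363: h=4 -> slot 4
229: h=10, probe 10,11,12,13,14,15 -> slot 15
316: h=16 -> slot 16
653: h=7 -> slot 7
Table: [_, _, _, _, 363, _, _, 653, 914, 529, 325, 750, 495, 336, 240, 229, 316]

21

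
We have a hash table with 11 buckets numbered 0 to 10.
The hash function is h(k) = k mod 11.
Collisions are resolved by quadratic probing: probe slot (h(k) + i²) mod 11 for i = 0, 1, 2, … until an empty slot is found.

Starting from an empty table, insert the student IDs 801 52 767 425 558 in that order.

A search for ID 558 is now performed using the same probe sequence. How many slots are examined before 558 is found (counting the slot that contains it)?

4

Insert 801: h=9, slot 9 empty => index 9.
Insert 52: h=8, slot 8 empty => index 8.
Insert 767: h=8, slots 8,9 occupied => index 1.
Insert 425: h=7, slot 7 empty => index 7.
Insert 558: h=8, slots 8,9,1 occupied => index 6.
Table: [-, 767, -, -, -, -, 558, 425, 52, 801, -]
Lookup 558: h=8, probe 8,9,1,6 → found at 6.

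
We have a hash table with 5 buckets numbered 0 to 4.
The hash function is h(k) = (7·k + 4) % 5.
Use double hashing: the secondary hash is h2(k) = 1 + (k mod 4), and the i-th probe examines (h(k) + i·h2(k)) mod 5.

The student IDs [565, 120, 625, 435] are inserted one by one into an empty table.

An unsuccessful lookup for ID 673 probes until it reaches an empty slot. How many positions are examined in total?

565 hashes to 4; slot 4 is free -> place at 4.
120 hashes to 4, h2=1; 4 taken -> place at 0.
625 hashes to 4, h2=2; 4 taken -> place at 1.
435 hashes to 4, h2=4; 4 taken -> place at 3.
Table: [120, 625, ∅, 435, 565]
Lookup 673: h=0, h2=2, probe 0,2 → slot 2 empty, not found.

2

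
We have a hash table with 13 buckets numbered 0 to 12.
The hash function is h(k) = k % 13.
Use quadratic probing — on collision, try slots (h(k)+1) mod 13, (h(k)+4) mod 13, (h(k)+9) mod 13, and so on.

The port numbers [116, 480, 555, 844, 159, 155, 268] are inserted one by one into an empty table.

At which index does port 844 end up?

116: h=12 -> slot 12
480: h=12, probe 12,0 -> slot 0
555: h=9 -> slot 9
844: h=12, probe 12,0,3 -> slot 3
159: h=3, probe 3,4 -> slot 4
155: h=12, probe 12,0,3,8 -> slot 8
268: h=8, probe 8,9,12,4,11 -> slot 11
Table: [480, -, -, 844, 159, -, -, -, 155, 555, -, 268, 116]

3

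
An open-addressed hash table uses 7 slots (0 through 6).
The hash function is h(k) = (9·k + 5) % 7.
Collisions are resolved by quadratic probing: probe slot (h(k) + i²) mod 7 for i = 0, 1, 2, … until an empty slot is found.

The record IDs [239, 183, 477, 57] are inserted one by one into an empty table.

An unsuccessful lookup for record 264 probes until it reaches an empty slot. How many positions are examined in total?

3

239: h=0 -> slot 0
183: h=0, probe 0,1 -> slot 1
477: h=0, probe 0,1,4 -> slot 4
57: h=0, probe 0,1,4,2 -> slot 2
Table: [239, 183, 57, ∅, 477, ∅, ∅]
Lookup 264: h=1, probe 1,2,5 → slot 5 empty, not found.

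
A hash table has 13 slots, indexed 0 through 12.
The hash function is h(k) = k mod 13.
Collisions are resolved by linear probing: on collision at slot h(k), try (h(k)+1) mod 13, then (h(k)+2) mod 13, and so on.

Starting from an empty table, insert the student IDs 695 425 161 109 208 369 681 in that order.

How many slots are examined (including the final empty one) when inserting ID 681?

6

695: h=6 -> slot 6
425: h=9 -> slot 9
161: h=5 -> slot 5
109: h=5, probe 5,6,7 -> slot 7
208: h=0 -> slot 0
369: h=5, probe 5,6,7,8 -> slot 8
681: h=5, probe 5,6,7,8,9,10 -> slot 10
Table: [208, -, -, -, -, 161, 695, 109, 369, 425, 681, -, -]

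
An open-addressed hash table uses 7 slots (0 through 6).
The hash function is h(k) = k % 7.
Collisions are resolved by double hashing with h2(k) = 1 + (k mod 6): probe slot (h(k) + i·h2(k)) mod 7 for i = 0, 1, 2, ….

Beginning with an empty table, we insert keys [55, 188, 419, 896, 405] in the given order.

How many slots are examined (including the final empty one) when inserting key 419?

2

55: h=6 → slot 6
188: h=6, h2=3, probe 6,2 → slot 2
419: h=6, h2=6, probe 6,5 → slot 5
896: h=0 → slot 0
405: h=6, h2=4, probe 6,3 → slot 3
Table: [896, -, 188, 405, -, 419, 55]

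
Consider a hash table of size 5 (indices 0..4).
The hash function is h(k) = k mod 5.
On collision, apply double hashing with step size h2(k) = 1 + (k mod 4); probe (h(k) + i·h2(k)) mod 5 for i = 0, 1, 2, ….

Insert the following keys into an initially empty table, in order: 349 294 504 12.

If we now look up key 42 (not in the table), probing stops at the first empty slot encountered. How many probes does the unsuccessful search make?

4

349: h=4 -> slot 4
294: h=4, h2=3, probe 4,2 -> slot 2
504: h=4, h2=1, probe 4,0 -> slot 0
12: h=2, h2=1, probe 2,3 -> slot 3
Table: [504, _, 294, 12, 349]
Lookup 42: h=2, h2=3, probe 2,0,3,1 → slot 1 empty, not found.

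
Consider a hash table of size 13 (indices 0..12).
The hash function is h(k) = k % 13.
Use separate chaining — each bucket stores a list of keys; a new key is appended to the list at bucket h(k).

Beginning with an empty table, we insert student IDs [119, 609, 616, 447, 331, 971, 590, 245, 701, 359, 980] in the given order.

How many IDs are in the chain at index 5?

119 → bucket 2
609 → bucket 11
616 → bucket 5
447 → bucket 5 (collision)
331 → bucket 6
971 → bucket 9
590 → bucket 5 (collision)
245 → bucket 11 (collision)
701 → bucket 12
359 → bucket 8
980 → bucket 5 (collision)
Final buckets:
0: ∅
1: ∅
2: 119
3: ∅
4: ∅
5: 616 -> 447 -> 590 -> 980
6: 331
7: ∅
8: 359
9: 971
10: ∅
11: 609 -> 245
12: 701

4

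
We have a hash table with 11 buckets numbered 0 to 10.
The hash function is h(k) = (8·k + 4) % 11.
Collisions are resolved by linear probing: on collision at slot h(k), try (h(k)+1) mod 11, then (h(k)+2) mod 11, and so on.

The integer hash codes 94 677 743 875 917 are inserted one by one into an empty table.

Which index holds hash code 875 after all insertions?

Insert 94: h=8, slot 8 empty -> index 8.
Insert 677: h=8, slot 8 occupied -> index 9.
Insert 743: h=8, slots 8,9 occupied -> index 10.
Insert 875: h=8, slots 8,9,10 occupied -> index 0.
Insert 917: h=3, slot 3 empty -> index 3.
Table: [875, _, _, 917, _, _, _, _, 94, 677, 743]

0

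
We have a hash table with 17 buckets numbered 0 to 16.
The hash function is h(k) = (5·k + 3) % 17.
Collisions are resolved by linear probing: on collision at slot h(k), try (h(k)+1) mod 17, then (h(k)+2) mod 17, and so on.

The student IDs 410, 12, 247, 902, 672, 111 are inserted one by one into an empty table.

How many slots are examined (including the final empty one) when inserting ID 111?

410 hashes to 13; slot 13 is free → place at 13.
12 hashes to 12; slot 12 is free → place at 12.
247 hashes to 14; slot 14 is free → place at 14.
902 hashes to 8; slot 8 is free → place at 8.
672 hashes to 14; 14 taken → place at 15.
111 hashes to 14; 14,15 taken → place at 16.
Table: [∅, ∅, ∅, ∅, ∅, ∅, ∅, ∅, 902, ∅, ∅, ∅, 12, 410, 247, 672, 111]

3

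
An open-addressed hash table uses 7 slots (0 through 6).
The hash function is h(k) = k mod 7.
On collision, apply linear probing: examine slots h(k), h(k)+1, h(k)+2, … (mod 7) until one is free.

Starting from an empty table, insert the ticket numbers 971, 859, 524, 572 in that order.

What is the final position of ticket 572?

Insert 971: h=5, slot 5 empty -> index 5.
Insert 859: h=5, slot 5 occupied -> index 6.
Insert 524: h=6, slot 6 occupied -> index 0.
Insert 572: h=5, slots 5,6,0 occupied -> index 1.
Table: [524, 572, ., ., ., 971, 859]

1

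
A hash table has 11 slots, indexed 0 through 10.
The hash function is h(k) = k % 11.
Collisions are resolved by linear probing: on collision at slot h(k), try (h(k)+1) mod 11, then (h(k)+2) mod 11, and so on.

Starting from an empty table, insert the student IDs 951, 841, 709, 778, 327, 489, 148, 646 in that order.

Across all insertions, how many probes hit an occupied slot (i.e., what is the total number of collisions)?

19

Insert 951: h=5, slot 5 empty -> index 5.
Insert 841: h=5, slot 5 occupied -> index 6.
Insert 709: h=5, slots 5,6 occupied -> index 7.
Insert 778: h=8, slot 8 empty -> index 8.
Insert 327: h=8, slot 8 occupied -> index 9.
Insert 489: h=5, slots 5,6,7,8,9 occupied -> index 10.
Insert 148: h=5, slots 5,6,7,8,9,10 occupied -> index 0.
Insert 646: h=8, slots 8,9,10,0 occupied -> index 1.
Table: [148, 646, —, —, —, 951, 841, 709, 778, 327, 489]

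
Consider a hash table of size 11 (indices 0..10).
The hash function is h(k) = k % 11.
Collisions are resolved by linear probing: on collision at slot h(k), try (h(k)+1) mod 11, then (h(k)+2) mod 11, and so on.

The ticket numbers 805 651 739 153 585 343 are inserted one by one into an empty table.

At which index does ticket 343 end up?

6

805 hashes to 2; slot 2 is free => place at 2.
651 hashes to 2; 2 taken => place at 3.
739 hashes to 2; 2,3 taken => place at 4.
153 hashes to 10; slot 10 is free => place at 10.
585 hashes to 2; 2,3,4 taken => place at 5.
343 hashes to 2; 2,3,4,5 taken => place at 6.
Table: [_, _, 805, 651, 739, 585, 343, _, _, _, 153]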